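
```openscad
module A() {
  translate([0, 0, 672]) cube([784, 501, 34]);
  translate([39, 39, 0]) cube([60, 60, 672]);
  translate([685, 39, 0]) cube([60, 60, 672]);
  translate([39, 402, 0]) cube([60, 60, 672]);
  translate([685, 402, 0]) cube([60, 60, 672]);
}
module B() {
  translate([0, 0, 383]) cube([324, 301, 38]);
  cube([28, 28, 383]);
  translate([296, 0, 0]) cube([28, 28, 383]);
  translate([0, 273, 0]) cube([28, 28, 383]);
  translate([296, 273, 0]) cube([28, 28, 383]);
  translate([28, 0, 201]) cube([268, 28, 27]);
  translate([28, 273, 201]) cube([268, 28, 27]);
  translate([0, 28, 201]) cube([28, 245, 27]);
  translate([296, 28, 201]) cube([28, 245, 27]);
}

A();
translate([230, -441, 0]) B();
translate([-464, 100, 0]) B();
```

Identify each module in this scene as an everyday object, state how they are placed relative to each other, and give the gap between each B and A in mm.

A is a table. B is a stool. Two stools sit around the table at the −y, −x sides. The gap between each stool and the table is 140 mm.

Each stool's nearest face is 140 mm from the table's bounding box.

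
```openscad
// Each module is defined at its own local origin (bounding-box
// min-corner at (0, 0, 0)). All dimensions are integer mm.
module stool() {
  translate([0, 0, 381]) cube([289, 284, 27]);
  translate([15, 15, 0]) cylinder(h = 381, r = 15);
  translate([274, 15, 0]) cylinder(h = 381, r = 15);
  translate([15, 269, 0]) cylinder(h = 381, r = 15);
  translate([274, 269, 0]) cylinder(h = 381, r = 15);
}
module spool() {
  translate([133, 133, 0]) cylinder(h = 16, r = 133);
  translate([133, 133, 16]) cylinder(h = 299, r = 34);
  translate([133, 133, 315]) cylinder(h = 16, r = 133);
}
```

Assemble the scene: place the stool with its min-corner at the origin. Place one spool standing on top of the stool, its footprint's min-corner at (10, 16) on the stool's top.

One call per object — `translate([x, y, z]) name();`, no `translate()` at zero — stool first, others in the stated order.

stool();
translate([10, 16, 408]) spool();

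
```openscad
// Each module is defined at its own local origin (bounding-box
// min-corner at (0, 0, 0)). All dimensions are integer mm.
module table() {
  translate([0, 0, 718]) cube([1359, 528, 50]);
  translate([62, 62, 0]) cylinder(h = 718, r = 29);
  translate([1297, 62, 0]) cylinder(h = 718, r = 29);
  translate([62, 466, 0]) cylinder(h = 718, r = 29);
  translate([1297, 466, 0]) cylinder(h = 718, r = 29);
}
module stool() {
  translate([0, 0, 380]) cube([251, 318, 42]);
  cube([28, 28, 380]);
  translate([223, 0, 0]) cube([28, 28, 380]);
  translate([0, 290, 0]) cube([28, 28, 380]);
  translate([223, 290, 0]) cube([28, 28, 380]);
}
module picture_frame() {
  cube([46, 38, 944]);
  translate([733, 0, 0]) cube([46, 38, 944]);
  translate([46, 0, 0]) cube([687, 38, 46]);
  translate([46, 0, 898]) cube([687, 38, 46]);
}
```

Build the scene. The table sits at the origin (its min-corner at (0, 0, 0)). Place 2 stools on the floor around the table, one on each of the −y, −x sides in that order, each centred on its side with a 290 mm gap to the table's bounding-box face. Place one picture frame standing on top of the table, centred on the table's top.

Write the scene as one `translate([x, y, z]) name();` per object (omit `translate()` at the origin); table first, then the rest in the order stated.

table();
translate([554, -608, 0]) stool();
translate([-541, 105, 0]) stool();
translate([290, 245, 768]) picture_frame();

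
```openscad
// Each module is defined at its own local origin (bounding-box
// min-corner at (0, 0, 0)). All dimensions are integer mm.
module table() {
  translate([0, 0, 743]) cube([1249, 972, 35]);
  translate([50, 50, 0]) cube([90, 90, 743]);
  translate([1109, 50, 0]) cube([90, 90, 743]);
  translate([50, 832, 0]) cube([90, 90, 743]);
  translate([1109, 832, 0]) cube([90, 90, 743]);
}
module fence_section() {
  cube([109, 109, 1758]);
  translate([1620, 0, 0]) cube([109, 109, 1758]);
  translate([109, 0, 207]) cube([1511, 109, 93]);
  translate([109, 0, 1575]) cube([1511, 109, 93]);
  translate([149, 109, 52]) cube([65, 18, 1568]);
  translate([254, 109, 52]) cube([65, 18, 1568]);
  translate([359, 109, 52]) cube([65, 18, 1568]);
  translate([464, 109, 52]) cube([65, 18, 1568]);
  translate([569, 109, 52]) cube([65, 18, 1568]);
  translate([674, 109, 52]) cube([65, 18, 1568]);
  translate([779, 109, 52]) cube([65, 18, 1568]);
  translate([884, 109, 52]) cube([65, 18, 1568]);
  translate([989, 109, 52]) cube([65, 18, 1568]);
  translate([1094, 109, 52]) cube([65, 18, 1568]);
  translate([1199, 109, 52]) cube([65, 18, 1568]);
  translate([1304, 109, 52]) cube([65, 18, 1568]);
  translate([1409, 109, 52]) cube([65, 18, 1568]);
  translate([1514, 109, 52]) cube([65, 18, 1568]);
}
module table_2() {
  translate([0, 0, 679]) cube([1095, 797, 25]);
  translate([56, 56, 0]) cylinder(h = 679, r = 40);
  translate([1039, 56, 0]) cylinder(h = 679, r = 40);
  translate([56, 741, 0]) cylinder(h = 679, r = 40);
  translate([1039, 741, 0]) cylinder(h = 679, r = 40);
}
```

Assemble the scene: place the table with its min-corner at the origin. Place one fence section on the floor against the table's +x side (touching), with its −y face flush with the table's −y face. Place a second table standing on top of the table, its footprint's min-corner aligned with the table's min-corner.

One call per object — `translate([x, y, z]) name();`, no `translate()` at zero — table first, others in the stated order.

table();
translate([1249, 0, 0]) fence_section();
translate([0, 0, 778]) table_2();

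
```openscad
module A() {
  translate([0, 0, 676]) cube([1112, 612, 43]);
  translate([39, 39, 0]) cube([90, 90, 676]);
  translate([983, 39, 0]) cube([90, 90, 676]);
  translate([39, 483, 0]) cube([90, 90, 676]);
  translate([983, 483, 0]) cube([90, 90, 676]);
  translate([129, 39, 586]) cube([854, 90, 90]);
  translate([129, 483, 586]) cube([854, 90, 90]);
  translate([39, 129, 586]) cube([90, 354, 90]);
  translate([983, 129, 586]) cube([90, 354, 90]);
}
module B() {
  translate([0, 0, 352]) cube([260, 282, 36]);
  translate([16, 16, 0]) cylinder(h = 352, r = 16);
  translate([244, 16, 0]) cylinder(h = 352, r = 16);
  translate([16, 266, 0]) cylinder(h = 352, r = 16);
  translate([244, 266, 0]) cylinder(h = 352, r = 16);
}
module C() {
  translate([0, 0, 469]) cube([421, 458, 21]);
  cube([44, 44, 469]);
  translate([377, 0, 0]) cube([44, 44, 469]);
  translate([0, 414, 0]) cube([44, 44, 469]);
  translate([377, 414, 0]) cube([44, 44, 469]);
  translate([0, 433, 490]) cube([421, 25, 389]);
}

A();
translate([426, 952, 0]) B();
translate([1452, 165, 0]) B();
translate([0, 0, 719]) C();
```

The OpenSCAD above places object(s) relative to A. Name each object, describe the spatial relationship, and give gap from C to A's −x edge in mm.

The chair's min-x is at 0; the table's min-x is 0; gap = 0 mm.

A is a table. B is a stool. C is a chair. Two stools sit around the table at the +y, +x sides. The chair is on top of the table. The gap from the chair to the table's −x edge is 0 mm.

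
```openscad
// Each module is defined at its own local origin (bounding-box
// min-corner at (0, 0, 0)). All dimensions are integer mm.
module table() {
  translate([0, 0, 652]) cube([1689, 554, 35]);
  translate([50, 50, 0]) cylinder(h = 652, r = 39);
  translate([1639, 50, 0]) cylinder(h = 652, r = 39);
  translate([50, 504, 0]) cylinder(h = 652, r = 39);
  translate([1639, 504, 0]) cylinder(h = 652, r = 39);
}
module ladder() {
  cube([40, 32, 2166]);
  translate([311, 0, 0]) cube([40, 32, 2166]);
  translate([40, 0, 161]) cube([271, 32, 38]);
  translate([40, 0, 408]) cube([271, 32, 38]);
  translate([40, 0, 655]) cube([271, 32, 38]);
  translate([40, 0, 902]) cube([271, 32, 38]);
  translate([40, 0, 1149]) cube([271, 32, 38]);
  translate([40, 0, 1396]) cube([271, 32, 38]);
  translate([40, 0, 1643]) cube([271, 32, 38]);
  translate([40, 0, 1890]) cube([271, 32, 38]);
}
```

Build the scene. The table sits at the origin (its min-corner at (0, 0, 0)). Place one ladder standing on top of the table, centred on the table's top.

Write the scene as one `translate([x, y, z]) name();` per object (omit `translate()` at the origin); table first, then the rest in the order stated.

table();
translate([669, 261, 687]) ladder();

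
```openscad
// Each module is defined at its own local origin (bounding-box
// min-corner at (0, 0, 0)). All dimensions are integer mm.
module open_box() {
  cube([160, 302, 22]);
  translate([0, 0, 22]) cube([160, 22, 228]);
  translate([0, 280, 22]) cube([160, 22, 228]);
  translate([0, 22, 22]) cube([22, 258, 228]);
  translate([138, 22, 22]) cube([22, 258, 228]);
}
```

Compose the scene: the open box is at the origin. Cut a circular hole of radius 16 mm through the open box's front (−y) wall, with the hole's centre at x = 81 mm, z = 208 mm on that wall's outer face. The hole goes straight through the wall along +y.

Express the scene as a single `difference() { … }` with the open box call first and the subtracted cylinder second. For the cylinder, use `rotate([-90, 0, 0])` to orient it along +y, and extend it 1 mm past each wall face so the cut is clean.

difference() {
  open_box();
  translate([81, -1, 208]) rotate([-90, 0, 0]) cylinder(h = 24, r = 16);
}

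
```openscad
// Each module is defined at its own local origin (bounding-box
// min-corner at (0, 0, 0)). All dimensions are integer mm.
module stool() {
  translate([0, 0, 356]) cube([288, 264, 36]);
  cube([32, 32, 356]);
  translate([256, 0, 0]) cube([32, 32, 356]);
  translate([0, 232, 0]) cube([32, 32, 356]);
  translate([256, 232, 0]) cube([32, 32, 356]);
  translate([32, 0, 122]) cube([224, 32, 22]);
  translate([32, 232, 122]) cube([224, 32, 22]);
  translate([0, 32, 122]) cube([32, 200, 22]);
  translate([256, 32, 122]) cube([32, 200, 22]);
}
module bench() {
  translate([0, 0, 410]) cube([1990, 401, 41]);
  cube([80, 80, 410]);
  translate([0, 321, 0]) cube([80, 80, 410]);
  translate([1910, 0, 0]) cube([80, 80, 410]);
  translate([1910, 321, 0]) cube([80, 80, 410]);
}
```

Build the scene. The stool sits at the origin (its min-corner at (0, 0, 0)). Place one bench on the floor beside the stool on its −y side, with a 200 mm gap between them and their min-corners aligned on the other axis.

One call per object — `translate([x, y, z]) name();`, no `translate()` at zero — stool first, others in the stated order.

stool();
translate([0, -601, 0]) bench();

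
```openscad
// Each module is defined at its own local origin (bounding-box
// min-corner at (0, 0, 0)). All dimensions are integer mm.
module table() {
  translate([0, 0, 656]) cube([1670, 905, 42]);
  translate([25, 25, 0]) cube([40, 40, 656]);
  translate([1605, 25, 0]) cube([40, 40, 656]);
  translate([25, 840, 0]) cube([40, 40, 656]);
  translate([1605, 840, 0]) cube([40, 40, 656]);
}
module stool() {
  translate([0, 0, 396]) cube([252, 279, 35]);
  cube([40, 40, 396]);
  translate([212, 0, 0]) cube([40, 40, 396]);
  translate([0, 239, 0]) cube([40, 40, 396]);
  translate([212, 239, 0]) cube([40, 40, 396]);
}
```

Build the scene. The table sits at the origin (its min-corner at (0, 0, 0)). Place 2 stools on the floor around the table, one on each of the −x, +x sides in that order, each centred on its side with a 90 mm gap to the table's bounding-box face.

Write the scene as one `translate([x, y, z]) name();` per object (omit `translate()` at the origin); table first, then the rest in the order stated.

table();
translate([-342, 313, 0]) stool();
translate([1760, 313, 0]) stool();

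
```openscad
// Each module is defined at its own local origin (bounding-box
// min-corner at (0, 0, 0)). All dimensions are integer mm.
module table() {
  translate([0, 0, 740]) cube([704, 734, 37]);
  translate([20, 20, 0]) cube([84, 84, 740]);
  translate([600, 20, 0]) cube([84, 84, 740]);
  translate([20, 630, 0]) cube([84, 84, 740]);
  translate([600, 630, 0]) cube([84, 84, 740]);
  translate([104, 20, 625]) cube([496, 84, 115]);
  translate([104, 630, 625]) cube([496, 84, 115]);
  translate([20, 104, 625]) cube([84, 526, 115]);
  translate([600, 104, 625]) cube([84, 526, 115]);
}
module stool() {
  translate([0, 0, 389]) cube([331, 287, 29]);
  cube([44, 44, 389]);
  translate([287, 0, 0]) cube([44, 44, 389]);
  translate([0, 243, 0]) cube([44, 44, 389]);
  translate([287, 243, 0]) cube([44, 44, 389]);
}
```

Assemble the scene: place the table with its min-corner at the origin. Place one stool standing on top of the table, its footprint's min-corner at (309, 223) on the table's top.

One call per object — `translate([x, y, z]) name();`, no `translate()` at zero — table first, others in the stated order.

table();
translate([309, 223, 777]) stool();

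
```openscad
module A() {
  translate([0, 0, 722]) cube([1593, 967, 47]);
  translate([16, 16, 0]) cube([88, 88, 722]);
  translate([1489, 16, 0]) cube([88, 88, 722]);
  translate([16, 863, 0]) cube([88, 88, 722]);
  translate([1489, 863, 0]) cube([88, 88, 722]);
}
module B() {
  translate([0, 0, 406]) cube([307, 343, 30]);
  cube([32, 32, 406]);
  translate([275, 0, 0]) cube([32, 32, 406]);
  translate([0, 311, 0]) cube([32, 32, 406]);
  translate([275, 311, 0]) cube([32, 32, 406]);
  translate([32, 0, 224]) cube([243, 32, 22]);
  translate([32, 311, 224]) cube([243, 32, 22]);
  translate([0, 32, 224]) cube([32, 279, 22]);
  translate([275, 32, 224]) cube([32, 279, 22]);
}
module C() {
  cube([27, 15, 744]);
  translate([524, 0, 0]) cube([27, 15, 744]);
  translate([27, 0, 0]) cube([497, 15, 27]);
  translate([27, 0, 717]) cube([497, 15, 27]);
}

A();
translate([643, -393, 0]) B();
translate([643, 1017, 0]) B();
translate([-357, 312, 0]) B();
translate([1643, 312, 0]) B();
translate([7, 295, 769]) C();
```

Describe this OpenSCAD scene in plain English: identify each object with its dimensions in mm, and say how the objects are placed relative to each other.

A is a table: top 1593 mm (x) × 967 mm (y), 47 mm thick, upper face at z = 769 mm, on four 88×88 mm square legs, each inset 16 mm from the nearest pair of top edges, running from z = 0 to the bottom of the top.

B is a four-legged stool. The seat is a 307×343×30 mm slab whose top surface is at z = 436 mm; four square legs, each 32×32 mm in cross-section, run from the floor (z = 0) to the underside of the seat, each flush with a corner of the seat. Four stretchers, 32 mm wide and 22 mm tall, connect adjacent legs with their undersides at z = 224 mm, each running between the inner faces of the legs it joins and aligned with the legs' outer faces on the other axis.

C is a rectangular picture frame lying in the x–z plane (depth along y). The opening is 497 mm wide (x) by 690 mm tall (z), surrounded by a border 27 mm wide on all four sides. The frame is 15 mm deep and is made of two full-height vertical stiles with two horizontal rails fitted between them.

Four stools sit around the table at the −y, +y, −x, +x sides. The picture frame is on top of the table.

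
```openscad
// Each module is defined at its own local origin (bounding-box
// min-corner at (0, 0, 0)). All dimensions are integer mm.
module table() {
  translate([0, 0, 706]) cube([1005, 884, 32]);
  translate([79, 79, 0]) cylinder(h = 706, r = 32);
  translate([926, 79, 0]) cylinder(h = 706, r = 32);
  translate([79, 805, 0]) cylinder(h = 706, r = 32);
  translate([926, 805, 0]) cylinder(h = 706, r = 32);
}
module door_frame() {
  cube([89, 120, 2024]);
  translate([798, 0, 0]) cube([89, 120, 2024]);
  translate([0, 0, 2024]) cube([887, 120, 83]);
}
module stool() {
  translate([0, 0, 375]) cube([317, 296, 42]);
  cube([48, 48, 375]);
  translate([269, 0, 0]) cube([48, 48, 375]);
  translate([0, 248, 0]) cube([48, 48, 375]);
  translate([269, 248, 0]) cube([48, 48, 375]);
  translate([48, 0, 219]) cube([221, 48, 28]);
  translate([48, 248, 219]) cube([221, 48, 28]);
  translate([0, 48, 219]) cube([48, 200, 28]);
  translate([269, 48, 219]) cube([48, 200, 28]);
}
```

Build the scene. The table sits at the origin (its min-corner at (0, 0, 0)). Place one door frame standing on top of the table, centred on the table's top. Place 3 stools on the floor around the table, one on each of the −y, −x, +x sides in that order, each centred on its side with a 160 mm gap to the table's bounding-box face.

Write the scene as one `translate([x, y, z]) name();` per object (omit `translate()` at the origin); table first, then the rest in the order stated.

table();
translate([59, 382, 738]) door_frame();
translate([344, -456, 0]) stool();
translate([-477, 294, 0]) stool();
translate([1165, 294, 0]) stool();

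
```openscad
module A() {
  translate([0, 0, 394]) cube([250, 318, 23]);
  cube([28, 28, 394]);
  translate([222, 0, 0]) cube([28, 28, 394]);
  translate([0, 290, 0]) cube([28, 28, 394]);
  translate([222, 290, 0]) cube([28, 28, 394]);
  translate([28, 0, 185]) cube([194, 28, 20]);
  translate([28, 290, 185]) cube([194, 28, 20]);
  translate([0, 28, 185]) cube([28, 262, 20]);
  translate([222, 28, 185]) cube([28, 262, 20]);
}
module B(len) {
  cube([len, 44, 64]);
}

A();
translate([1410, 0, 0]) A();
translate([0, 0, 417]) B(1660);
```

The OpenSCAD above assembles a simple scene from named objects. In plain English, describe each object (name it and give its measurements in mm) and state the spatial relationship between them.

A is a four-legged stool. The seat is a 250×318×23 mm slab whose top surface is at z = 417 mm; four square legs, each 28×28 mm in cross-section, run from the floor (z = 0) to the underside of the seat, each flush with a corner of the seat. Four stretchers, 28 mm wide and 20 mm tall, connect adjacent legs with their undersides at z = 185 mm, each running between the inner faces of the legs it joins and aligned with the legs' outer faces on the other axis.

B is a rectangular beam 1660 mm long (x), 44 mm deep (y), 64 mm thick (z).

The beam spans the tops of two stools placed 1160 mm apart, resting at z = 417 mm.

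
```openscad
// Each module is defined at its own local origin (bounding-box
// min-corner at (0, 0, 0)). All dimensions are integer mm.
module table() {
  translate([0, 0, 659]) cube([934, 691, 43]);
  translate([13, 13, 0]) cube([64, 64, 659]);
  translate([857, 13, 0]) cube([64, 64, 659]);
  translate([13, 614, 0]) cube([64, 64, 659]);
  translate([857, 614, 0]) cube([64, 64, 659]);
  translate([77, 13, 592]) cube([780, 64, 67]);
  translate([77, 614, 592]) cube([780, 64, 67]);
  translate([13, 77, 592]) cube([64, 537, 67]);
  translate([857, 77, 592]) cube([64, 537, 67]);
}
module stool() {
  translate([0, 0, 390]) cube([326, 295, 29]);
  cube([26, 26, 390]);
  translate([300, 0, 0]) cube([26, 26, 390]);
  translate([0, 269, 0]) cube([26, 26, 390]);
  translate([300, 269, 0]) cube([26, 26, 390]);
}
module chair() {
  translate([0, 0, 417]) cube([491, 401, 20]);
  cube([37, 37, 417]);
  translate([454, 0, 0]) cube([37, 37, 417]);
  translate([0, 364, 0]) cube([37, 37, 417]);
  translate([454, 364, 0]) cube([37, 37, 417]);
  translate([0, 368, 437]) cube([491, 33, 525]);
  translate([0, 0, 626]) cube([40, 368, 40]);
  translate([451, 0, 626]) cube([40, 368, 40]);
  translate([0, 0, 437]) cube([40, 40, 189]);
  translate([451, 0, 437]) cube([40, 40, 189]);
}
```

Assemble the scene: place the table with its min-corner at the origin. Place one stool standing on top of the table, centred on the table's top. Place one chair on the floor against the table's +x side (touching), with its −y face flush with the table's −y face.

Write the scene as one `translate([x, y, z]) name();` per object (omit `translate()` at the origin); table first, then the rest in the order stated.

table();
translate([304, 198, 702]) stool();
translate([934, 0, 0]) chair();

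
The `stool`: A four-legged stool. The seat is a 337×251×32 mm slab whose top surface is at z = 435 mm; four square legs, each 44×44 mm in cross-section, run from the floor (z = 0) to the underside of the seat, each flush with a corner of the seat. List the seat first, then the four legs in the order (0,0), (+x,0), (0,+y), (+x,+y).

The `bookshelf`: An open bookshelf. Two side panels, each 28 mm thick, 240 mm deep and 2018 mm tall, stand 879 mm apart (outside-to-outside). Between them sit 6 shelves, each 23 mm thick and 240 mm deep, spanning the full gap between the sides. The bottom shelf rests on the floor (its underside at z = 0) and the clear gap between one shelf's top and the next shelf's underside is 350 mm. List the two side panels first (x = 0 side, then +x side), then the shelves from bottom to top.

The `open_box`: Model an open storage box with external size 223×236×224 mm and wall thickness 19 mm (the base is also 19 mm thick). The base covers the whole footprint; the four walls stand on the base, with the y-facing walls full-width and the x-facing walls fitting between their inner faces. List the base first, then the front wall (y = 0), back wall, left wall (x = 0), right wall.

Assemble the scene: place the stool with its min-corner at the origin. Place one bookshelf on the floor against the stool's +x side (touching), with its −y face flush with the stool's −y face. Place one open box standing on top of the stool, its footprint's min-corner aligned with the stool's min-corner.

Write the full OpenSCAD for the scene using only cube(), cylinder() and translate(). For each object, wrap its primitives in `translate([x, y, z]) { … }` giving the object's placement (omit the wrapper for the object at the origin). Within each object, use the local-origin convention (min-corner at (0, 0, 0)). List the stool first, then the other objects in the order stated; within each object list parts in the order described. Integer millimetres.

translate([0, 0, 403]) cube([337, 251, 32]);
cube([44, 44, 403]);
translate([293, 0, 0]) cube([44, 44, 403]);
translate([0, 207, 0]) cube([44, 44, 403]);
translate([293, 207, 0]) cube([44, 44, 403]);
translate([337, 0, 0]) {
  cube([28, 240, 2018]);
  translate([851, 0, 0]) cube([28, 240, 2018]);
  translate([28, 0, 0]) cube([823, 240, 23]);
  translate([28, 0, 373]) cube([823, 240, 23]);
  translate([28, 0, 746]) cube([823, 240, 23]);
  translate([28, 0, 1119]) cube([823, 240, 23]);
  translate([28, 0, 1492]) cube([823, 240, 23]);
  translate([28, 0, 1865]) cube([823, 240, 23]);
}
translate([0, 0, 435]) {
  cube([223, 236, 19]);
  translate([0, 0, 19]) cube([223, 19, 205]);
  translate([0, 217, 19]) cube([223, 19, 205]);
  translate([0, 19, 19]) cube([19, 198, 205]);
  translate([204, 19, 19]) cube([19, 198, 205]);
}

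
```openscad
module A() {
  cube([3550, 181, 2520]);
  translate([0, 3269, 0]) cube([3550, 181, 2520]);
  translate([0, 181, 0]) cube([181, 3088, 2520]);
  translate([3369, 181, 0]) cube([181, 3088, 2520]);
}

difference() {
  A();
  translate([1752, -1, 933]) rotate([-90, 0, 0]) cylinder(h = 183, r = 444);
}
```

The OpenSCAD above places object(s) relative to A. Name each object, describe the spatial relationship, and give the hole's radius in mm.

The subtracted cylinder has r = 444 mm.

A is a house frame. The house frame has a circular hole through its front wall. The hole's radius is 444 mm.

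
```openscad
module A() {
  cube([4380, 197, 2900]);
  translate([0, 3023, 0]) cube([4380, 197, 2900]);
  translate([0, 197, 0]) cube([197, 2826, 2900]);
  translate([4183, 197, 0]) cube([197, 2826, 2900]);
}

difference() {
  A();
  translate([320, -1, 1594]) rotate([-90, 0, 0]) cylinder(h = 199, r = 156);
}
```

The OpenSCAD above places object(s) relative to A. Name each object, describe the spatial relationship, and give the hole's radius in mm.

A is a house frame. The house frame has a circular hole through its front wall. The hole's radius is 156 mm.

The subtracted cylinder has r = 156 mm.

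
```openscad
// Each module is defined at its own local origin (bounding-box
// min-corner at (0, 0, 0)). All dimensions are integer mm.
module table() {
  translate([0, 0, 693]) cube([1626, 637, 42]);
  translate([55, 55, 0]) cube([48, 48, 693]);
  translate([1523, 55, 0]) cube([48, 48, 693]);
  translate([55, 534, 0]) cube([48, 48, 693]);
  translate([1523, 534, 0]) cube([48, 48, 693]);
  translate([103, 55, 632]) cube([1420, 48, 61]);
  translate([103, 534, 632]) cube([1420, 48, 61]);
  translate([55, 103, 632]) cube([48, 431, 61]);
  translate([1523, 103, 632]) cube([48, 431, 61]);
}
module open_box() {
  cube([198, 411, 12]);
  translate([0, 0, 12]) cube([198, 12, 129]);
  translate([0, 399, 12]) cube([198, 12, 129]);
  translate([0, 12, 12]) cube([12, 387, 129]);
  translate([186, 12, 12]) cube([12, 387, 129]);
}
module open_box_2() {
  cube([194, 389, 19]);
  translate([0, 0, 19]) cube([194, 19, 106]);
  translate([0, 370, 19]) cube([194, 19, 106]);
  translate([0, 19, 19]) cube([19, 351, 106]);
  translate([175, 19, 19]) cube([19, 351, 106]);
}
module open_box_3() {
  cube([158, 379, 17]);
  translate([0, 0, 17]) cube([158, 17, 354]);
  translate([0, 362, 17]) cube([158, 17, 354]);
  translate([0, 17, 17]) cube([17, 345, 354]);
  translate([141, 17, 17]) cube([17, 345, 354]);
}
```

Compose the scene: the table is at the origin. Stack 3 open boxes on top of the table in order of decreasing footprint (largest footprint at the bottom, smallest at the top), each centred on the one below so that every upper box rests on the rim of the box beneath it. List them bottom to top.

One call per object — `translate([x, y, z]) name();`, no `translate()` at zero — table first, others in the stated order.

table();
translate([714, 113, 735]) open_box();
translate([716, 124, 876]) open_box_2();
translate([734, 129, 1001]) open_box_3();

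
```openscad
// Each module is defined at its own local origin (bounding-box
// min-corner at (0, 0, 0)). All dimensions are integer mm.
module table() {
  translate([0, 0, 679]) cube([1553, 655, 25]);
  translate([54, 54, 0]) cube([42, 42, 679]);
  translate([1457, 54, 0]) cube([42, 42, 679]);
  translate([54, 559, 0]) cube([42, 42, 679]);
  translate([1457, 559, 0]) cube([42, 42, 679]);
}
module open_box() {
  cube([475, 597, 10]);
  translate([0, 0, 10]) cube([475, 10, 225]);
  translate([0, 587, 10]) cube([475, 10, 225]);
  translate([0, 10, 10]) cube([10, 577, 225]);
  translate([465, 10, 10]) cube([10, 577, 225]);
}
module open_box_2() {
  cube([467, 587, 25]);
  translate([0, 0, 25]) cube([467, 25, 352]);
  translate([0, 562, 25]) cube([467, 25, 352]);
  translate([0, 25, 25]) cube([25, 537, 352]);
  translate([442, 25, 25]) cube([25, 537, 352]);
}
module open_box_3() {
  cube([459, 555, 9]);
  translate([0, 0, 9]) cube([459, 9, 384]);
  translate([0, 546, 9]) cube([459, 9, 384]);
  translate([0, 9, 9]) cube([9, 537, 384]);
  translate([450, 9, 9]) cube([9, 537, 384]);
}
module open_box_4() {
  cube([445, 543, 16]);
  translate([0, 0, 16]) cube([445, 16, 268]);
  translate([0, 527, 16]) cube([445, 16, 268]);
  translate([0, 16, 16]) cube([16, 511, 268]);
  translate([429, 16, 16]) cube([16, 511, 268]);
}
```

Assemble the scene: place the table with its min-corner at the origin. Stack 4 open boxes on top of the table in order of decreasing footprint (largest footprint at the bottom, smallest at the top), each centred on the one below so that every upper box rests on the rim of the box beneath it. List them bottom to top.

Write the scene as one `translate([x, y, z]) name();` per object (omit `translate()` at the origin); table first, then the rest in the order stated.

table();
translate([539, 29, 704]) open_box();
translate([543, 34, 939]) open_box_2();
translate([547, 50, 1316]) open_box_3();
translate([554, 56, 1709]) open_box_4();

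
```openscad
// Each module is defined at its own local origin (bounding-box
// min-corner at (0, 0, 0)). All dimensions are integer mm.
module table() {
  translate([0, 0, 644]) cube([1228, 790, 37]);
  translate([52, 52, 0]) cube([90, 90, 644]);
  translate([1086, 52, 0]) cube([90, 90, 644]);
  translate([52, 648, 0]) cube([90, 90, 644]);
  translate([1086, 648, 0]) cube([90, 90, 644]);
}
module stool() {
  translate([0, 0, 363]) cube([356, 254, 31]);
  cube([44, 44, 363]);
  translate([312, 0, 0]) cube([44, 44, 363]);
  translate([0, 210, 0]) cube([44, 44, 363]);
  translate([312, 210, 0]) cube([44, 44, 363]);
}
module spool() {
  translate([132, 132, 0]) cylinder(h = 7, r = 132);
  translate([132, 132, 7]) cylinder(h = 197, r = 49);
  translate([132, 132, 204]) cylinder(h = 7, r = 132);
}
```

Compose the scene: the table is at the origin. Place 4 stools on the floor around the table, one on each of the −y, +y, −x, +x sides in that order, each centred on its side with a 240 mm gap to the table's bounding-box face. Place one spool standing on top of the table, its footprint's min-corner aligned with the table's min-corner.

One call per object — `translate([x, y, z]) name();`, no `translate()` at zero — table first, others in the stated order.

table();
translate([436, -494, 0]) stool();
translate([436, 1030, 0]) stool();
translate([-596, 268, 0]) stool();
translate([1468, 268, 0]) stool();
translate([0, 0, 681]) spool();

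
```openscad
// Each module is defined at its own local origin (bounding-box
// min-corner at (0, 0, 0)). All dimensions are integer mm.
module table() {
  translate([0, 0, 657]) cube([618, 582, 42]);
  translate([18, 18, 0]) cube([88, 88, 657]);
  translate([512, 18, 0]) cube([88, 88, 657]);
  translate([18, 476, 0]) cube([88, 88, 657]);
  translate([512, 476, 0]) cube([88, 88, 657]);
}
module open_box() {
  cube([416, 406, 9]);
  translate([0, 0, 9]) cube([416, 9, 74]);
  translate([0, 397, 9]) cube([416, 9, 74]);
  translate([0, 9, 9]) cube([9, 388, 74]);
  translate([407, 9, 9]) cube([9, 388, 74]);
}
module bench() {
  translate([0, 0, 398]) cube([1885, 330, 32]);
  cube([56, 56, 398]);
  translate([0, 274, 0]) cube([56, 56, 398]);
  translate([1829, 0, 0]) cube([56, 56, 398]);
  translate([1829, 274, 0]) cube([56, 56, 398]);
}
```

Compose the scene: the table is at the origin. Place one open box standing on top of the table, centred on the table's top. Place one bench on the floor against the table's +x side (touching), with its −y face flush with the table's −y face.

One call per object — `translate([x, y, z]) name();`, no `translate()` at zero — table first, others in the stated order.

table();
translate([101, 88, 699]) open_box();
translate([618, 0, 0]) bench();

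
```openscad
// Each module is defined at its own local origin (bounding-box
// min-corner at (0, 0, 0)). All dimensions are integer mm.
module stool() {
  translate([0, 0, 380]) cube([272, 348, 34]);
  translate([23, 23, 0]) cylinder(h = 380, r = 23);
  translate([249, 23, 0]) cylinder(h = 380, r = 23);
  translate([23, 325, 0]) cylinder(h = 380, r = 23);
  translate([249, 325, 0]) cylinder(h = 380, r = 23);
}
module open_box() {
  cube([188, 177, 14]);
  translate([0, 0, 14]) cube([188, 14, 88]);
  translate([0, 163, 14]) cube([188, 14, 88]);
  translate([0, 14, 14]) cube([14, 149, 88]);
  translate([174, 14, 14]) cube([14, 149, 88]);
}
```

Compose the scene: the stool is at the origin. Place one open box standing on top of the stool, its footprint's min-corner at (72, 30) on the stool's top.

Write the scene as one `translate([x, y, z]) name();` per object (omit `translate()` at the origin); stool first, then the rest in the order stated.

stool();
translate([72, 30, 414]) open_box();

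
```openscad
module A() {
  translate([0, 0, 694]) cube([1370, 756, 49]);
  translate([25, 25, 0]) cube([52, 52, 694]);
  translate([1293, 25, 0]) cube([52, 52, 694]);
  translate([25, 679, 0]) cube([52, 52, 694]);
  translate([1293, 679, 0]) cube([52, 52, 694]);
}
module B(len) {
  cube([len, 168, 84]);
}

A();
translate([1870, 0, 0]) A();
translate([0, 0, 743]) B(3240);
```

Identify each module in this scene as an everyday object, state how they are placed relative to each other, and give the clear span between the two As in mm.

Second table starts at x = 1870; first ends at x = 1370; clear span = 1870 − 1370 = 500 mm.

A is a table. B is a beam. A beam spans the tops of two tables. The clear span between the two tables is 500 mm.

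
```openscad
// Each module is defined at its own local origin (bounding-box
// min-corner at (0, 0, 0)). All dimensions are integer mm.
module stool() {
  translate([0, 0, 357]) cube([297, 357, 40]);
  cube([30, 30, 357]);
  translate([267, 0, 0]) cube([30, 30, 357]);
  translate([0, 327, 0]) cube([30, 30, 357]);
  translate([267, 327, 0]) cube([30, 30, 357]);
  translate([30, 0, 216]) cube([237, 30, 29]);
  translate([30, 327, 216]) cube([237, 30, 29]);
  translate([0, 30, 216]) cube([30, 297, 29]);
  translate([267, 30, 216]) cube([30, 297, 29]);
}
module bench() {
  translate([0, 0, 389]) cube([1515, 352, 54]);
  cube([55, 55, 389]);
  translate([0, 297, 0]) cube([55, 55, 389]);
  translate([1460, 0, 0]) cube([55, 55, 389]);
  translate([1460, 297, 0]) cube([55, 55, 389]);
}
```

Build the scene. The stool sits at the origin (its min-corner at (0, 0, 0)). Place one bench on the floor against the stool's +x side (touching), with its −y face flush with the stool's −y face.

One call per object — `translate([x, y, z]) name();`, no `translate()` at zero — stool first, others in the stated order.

stool();
translate([297, 0, 0]) bench();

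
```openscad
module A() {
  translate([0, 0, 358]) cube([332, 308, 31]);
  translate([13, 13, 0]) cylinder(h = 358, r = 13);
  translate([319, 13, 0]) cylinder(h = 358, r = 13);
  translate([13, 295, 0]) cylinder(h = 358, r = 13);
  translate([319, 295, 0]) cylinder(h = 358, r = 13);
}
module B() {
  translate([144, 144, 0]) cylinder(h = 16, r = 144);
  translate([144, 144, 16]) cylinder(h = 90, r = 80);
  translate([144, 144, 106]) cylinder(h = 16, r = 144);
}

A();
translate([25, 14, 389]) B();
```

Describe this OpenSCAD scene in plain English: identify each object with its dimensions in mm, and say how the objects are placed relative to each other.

A is a four-legged stool. The seat is a 332×308×31 mm slab whose top surface is at z = 389 mm; four round legs, each 26 mm in diameter, run from the floor (z = 0) to the underside of the seat, each leg's axis is inset half a diameter from the nearest pair of seat edges (so the leg's bounding box is flush with the corner).

B is a spool: two coaxial disc flanges of radius 144 mm and thickness 16 mm, joined by a core cylinder of radius 80 mm and height 90 mm. The lower flange rests on z = 0 and the three cylinders share a vertical axis.

The spool is on top of the stool.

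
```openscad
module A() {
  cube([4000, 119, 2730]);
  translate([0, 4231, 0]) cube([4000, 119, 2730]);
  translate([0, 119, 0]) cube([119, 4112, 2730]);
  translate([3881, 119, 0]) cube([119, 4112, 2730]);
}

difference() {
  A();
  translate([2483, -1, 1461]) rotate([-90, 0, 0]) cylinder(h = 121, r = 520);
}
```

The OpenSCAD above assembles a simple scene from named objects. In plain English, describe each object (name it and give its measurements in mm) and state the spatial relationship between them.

A is a box-shaped house frame (walls only): outside footprint 4000×4350 mm, wall height 2730 mm, wall thickness 119 mm. The two y-facing walls run the full x-width; the two x-facing walls fit between the inner faces of the y-facing walls.

The house frame has a circular hole of radius 520 mm through its front wall, centred at (x = 2483, z = 1461).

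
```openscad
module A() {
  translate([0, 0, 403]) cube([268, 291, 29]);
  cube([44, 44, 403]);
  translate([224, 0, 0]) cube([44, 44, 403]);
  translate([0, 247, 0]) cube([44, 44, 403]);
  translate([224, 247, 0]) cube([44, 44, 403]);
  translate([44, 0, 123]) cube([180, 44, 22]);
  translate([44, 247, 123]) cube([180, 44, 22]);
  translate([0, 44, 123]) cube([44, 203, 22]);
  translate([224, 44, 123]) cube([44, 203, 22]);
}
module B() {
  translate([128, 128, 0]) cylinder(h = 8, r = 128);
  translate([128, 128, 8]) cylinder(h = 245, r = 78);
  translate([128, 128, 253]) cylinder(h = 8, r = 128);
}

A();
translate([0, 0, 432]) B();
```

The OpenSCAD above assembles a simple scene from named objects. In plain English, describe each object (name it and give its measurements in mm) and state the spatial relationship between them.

A is a four-legged stool. The seat is a 268×291×29 mm slab whose top surface is at z = 432 mm; four square legs, each 44×44 mm in cross-section, run from the floor (z = 0) to the underside of the seat, each flush with a corner of the seat. Four stretchers, 44 mm wide and 22 mm tall, connect adjacent legs with their undersides at z = 123 mm, each running between the inner faces of the legs it joins and aligned with the legs' outer faces on the other axis.

B is a spool: two coaxial disc flanges of radius 128 mm and thickness 8 mm, joined by a core cylinder of radius 78 mm and height 245 mm. The lower flange rests on z = 0 and the three cylinders share a vertical axis.

The spool is on top of the stool.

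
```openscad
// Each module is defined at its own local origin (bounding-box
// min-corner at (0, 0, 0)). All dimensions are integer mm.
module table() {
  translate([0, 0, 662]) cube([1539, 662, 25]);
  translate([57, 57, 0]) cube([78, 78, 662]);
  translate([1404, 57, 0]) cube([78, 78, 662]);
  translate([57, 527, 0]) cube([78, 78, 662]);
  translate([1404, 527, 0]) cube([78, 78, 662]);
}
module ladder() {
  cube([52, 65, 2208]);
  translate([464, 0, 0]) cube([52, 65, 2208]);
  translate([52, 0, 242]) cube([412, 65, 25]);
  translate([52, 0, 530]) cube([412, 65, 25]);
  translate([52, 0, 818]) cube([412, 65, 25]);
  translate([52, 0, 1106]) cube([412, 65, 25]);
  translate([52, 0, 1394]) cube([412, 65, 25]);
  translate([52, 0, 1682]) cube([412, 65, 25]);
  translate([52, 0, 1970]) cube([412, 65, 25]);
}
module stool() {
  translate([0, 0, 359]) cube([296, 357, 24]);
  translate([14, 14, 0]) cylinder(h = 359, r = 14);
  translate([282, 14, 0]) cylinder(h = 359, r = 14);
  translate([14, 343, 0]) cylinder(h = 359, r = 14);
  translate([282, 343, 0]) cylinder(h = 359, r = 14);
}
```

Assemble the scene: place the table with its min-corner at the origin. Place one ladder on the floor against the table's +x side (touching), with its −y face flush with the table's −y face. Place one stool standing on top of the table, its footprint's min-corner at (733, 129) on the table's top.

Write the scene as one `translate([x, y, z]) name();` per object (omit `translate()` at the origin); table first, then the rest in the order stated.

table();
translate([1539, 0, 0]) ladder();
translate([733, 129, 687]) stool();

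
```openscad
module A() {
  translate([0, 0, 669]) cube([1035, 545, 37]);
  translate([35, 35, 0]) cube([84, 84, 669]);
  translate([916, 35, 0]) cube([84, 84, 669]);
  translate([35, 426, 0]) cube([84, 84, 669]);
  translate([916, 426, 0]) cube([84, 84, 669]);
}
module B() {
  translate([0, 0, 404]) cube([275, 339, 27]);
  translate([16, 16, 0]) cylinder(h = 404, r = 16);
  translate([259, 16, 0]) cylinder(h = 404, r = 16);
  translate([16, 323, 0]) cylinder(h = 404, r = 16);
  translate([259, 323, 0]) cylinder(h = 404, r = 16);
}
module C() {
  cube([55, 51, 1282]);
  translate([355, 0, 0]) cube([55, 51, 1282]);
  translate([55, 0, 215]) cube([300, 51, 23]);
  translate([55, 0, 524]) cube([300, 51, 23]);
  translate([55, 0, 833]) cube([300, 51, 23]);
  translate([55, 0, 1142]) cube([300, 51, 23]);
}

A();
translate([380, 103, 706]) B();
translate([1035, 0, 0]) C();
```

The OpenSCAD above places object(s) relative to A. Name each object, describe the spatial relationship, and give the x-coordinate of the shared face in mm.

The table's +x face and the ladder's −x face are both at x = 1035 mm.

A is a table. B is a stool. C is a ladder. The stool is on top of the table, centred. The ladder is against the table's +x side, with their −y faces flush. The x-coordinate of the shared face is 1035 mm.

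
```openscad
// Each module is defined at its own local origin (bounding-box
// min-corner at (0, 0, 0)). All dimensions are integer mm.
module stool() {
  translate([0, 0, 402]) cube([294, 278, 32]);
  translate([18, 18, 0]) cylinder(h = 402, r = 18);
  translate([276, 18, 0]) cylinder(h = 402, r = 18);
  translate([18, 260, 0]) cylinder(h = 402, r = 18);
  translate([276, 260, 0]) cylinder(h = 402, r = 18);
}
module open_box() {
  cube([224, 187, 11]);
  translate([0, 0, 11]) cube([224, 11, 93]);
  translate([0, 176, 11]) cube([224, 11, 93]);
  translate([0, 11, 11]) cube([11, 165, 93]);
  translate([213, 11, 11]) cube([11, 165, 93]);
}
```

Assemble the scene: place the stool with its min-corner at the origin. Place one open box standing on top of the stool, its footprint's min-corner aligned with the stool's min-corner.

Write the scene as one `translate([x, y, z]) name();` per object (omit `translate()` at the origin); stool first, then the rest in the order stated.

stool();
translate([0, 0, 434]) open_box();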